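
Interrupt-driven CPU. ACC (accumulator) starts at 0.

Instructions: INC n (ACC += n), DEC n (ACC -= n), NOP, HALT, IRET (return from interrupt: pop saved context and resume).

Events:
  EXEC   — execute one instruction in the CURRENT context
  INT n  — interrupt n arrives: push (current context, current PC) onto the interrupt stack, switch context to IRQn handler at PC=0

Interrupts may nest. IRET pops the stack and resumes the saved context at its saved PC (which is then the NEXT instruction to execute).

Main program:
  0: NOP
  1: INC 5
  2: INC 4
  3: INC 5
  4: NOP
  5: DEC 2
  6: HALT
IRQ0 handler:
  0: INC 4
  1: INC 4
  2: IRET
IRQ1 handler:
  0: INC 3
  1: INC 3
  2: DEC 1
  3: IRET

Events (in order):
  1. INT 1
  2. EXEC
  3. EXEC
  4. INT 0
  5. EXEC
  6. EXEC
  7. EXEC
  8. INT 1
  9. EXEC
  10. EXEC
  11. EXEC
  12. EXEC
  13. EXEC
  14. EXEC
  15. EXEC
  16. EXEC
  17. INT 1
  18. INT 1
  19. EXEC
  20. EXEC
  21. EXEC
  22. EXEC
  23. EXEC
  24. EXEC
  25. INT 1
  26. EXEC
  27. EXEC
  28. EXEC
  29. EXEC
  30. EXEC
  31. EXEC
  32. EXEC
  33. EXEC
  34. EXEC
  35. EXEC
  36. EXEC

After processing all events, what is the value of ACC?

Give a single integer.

Answer: 45

Derivation:
Event 1 (INT 1): INT 1 arrives: push (MAIN, PC=0), enter IRQ1 at PC=0 (depth now 1)
Event 2 (EXEC): [IRQ1] PC=0: INC 3 -> ACC=3
Event 3 (EXEC): [IRQ1] PC=1: INC 3 -> ACC=6
Event 4 (INT 0): INT 0 arrives: push (IRQ1, PC=2), enter IRQ0 at PC=0 (depth now 2)
Event 5 (EXEC): [IRQ0] PC=0: INC 4 -> ACC=10
Event 6 (EXEC): [IRQ0] PC=1: INC 4 -> ACC=14
Event 7 (EXEC): [IRQ0] PC=2: IRET -> resume IRQ1 at PC=2 (depth now 1)
Event 8 (INT 1): INT 1 arrives: push (IRQ1, PC=2), enter IRQ1 at PC=0 (depth now 2)
Event 9 (EXEC): [IRQ1] PC=0: INC 3 -> ACC=17
Event 10 (EXEC): [IRQ1] PC=1: INC 3 -> ACC=20
Event 11 (EXEC): [IRQ1] PC=2: DEC 1 -> ACC=19
Event 12 (EXEC): [IRQ1] PC=3: IRET -> resume IRQ1 at PC=2 (depth now 1)
Event 13 (EXEC): [IRQ1] PC=2: DEC 1 -> ACC=18
Event 14 (EXEC): [IRQ1] PC=3: IRET -> resume MAIN at PC=0 (depth now 0)
Event 15 (EXEC): [MAIN] PC=0: NOP
Event 16 (EXEC): [MAIN] PC=1: INC 5 -> ACC=23
Event 17 (INT 1): INT 1 arrives: push (MAIN, PC=2), enter IRQ1 at PC=0 (depth now 1)
Event 18 (INT 1): INT 1 arrives: push (IRQ1, PC=0), enter IRQ1 at PC=0 (depth now 2)
Event 19 (EXEC): [IRQ1] PC=0: INC 3 -> ACC=26
Event 20 (EXEC): [IRQ1] PC=1: INC 3 -> ACC=29
Event 21 (EXEC): [IRQ1] PC=2: DEC 1 -> ACC=28
Event 22 (EXEC): [IRQ1] PC=3: IRET -> resume IRQ1 at PC=0 (depth now 1)
Event 23 (EXEC): [IRQ1] PC=0: INC 3 -> ACC=31
Event 24 (EXEC): [IRQ1] PC=1: INC 3 -> ACC=34
Event 25 (INT 1): INT 1 arrives: push (IRQ1, PC=2), enter IRQ1 at PC=0 (depth now 2)
Event 26 (EXEC): [IRQ1] PC=0: INC 3 -> ACC=37
Event 27 (EXEC): [IRQ1] PC=1: INC 3 -> ACC=40
Event 28 (EXEC): [IRQ1] PC=2: DEC 1 -> ACC=39
Event 29 (EXEC): [IRQ1] PC=3: IRET -> resume IRQ1 at PC=2 (depth now 1)
Event 30 (EXEC): [IRQ1] PC=2: DEC 1 -> ACC=38
Event 31 (EXEC): [IRQ1] PC=3: IRET -> resume MAIN at PC=2 (depth now 0)
Event 32 (EXEC): [MAIN] PC=2: INC 4 -> ACC=42
Event 33 (EXEC): [MAIN] PC=3: INC 5 -> ACC=47
Event 34 (EXEC): [MAIN] PC=4: NOP
Event 35 (EXEC): [MAIN] PC=5: DEC 2 -> ACC=45
Event 36 (EXEC): [MAIN] PC=6: HALT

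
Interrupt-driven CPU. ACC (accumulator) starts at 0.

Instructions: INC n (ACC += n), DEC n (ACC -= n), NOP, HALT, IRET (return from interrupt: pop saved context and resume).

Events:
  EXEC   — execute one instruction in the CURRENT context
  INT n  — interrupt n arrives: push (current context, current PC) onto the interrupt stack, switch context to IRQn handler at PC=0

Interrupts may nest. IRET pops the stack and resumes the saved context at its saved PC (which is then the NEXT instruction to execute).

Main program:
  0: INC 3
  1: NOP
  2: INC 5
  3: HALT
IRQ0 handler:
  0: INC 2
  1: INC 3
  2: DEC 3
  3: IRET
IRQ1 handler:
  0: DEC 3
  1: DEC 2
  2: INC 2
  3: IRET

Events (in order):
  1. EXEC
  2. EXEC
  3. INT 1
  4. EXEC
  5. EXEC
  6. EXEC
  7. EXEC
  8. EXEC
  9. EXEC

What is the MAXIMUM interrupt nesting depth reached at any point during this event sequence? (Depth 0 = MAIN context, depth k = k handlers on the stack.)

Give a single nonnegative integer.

Event 1 (EXEC): [MAIN] PC=0: INC 3 -> ACC=3 [depth=0]
Event 2 (EXEC): [MAIN] PC=1: NOP [depth=0]
Event 3 (INT 1): INT 1 arrives: push (MAIN, PC=2), enter IRQ1 at PC=0 (depth now 1) [depth=1]
Event 4 (EXEC): [IRQ1] PC=0: DEC 3 -> ACC=0 [depth=1]
Event 5 (EXEC): [IRQ1] PC=1: DEC 2 -> ACC=-2 [depth=1]
Event 6 (EXEC): [IRQ1] PC=2: INC 2 -> ACC=0 [depth=1]
Event 7 (EXEC): [IRQ1] PC=3: IRET -> resume MAIN at PC=2 (depth now 0) [depth=0]
Event 8 (EXEC): [MAIN] PC=2: INC 5 -> ACC=5 [depth=0]
Event 9 (EXEC): [MAIN] PC=3: HALT [depth=0]
Max depth observed: 1

Answer: 1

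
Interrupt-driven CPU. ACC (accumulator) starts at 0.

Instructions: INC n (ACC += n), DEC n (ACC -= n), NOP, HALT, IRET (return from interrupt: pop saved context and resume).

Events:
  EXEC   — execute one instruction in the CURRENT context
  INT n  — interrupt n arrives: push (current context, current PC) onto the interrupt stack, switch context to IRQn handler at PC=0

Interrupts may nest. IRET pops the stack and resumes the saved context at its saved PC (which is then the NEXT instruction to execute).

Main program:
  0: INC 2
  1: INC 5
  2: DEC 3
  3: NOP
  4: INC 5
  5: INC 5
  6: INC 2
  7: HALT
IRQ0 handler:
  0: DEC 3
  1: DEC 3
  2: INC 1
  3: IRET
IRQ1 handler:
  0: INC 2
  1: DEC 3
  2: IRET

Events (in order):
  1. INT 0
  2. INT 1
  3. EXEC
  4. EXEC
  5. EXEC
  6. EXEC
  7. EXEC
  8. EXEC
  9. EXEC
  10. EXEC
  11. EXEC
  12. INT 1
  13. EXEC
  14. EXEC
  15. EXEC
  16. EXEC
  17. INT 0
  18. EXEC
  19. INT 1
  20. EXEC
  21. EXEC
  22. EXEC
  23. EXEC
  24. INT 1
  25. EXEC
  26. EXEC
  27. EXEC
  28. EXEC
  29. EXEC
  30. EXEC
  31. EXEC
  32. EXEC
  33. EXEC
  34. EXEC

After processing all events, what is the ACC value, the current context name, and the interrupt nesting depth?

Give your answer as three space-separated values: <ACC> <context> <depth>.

Answer: 2 MAIN 0

Derivation:
Event 1 (INT 0): INT 0 arrives: push (MAIN, PC=0), enter IRQ0 at PC=0 (depth now 1)
Event 2 (INT 1): INT 1 arrives: push (IRQ0, PC=0), enter IRQ1 at PC=0 (depth now 2)
Event 3 (EXEC): [IRQ1] PC=0: INC 2 -> ACC=2
Event 4 (EXEC): [IRQ1] PC=1: DEC 3 -> ACC=-1
Event 5 (EXEC): [IRQ1] PC=2: IRET -> resume IRQ0 at PC=0 (depth now 1)
Event 6 (EXEC): [IRQ0] PC=0: DEC 3 -> ACC=-4
Event 7 (EXEC): [IRQ0] PC=1: DEC 3 -> ACC=-7
Event 8 (EXEC): [IRQ0] PC=2: INC 1 -> ACC=-6
Event 9 (EXEC): [IRQ0] PC=3: IRET -> resume MAIN at PC=0 (depth now 0)
Event 10 (EXEC): [MAIN] PC=0: INC 2 -> ACC=-4
Event 11 (EXEC): [MAIN] PC=1: INC 5 -> ACC=1
Event 12 (INT 1): INT 1 arrives: push (MAIN, PC=2), enter IRQ1 at PC=0 (depth now 1)
Event 13 (EXEC): [IRQ1] PC=0: INC 2 -> ACC=3
Event 14 (EXEC): [IRQ1] PC=1: DEC 3 -> ACC=0
Event 15 (EXEC): [IRQ1] PC=2: IRET -> resume MAIN at PC=2 (depth now 0)
Event 16 (EXEC): [MAIN] PC=2: DEC 3 -> ACC=-3
Event 17 (INT 0): INT 0 arrives: push (MAIN, PC=3), enter IRQ0 at PC=0 (depth now 1)
Event 18 (EXEC): [IRQ0] PC=0: DEC 3 -> ACC=-6
Event 19 (INT 1): INT 1 arrives: push (IRQ0, PC=1), enter IRQ1 at PC=0 (depth now 2)
Event 20 (EXEC): [IRQ1] PC=0: INC 2 -> ACC=-4
Event 21 (EXEC): [IRQ1] PC=1: DEC 3 -> ACC=-7
Event 22 (EXEC): [IRQ1] PC=2: IRET -> resume IRQ0 at PC=1 (depth now 1)
Event 23 (EXEC): [IRQ0] PC=1: DEC 3 -> ACC=-10
Event 24 (INT 1): INT 1 arrives: push (IRQ0, PC=2), enter IRQ1 at PC=0 (depth now 2)
Event 25 (EXEC): [IRQ1] PC=0: INC 2 -> ACC=-8
Event 26 (EXEC): [IRQ1] PC=1: DEC 3 -> ACC=-11
Event 27 (EXEC): [IRQ1] PC=2: IRET -> resume IRQ0 at PC=2 (depth now 1)
Event 28 (EXEC): [IRQ0] PC=2: INC 1 -> ACC=-10
Event 29 (EXEC): [IRQ0] PC=3: IRET -> resume MAIN at PC=3 (depth now 0)
Event 30 (EXEC): [MAIN] PC=3: NOP
Event 31 (EXEC): [MAIN] PC=4: INC 5 -> ACC=-5
Event 32 (EXEC): [MAIN] PC=5: INC 5 -> ACC=0
Event 33 (EXEC): [MAIN] PC=6: INC 2 -> ACC=2
Event 34 (EXEC): [MAIN] PC=7: HALT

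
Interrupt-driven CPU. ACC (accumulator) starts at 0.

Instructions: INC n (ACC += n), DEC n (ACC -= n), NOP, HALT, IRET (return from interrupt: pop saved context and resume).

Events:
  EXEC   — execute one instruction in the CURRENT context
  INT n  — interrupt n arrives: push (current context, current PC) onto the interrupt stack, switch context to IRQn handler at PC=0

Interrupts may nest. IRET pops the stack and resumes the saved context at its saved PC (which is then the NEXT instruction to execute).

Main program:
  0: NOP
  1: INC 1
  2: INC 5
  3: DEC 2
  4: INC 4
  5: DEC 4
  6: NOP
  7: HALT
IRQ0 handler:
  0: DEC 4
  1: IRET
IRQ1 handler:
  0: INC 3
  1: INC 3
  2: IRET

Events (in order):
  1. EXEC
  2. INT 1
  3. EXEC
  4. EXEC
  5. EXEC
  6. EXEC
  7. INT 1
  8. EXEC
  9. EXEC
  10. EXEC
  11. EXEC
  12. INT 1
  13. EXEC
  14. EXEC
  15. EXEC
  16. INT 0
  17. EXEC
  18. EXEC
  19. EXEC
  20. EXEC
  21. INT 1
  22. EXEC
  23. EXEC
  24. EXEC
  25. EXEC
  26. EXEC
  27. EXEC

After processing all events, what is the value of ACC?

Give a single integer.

Event 1 (EXEC): [MAIN] PC=0: NOP
Event 2 (INT 1): INT 1 arrives: push (MAIN, PC=1), enter IRQ1 at PC=0 (depth now 1)
Event 3 (EXEC): [IRQ1] PC=0: INC 3 -> ACC=3
Event 4 (EXEC): [IRQ1] PC=1: INC 3 -> ACC=6
Event 5 (EXEC): [IRQ1] PC=2: IRET -> resume MAIN at PC=1 (depth now 0)
Event 6 (EXEC): [MAIN] PC=1: INC 1 -> ACC=7
Event 7 (INT 1): INT 1 arrives: push (MAIN, PC=2), enter IRQ1 at PC=0 (depth now 1)
Event 8 (EXEC): [IRQ1] PC=0: INC 3 -> ACC=10
Event 9 (EXEC): [IRQ1] PC=1: INC 3 -> ACC=13
Event 10 (EXEC): [IRQ1] PC=2: IRET -> resume MAIN at PC=2 (depth now 0)
Event 11 (EXEC): [MAIN] PC=2: INC 5 -> ACC=18
Event 12 (INT 1): INT 1 arrives: push (MAIN, PC=3), enter IRQ1 at PC=0 (depth now 1)
Event 13 (EXEC): [IRQ1] PC=0: INC 3 -> ACC=21
Event 14 (EXEC): [IRQ1] PC=1: INC 3 -> ACC=24
Event 15 (EXEC): [IRQ1] PC=2: IRET -> resume MAIN at PC=3 (depth now 0)
Event 16 (INT 0): INT 0 arrives: push (MAIN, PC=3), enter IRQ0 at PC=0 (depth now 1)
Event 17 (EXEC): [IRQ0] PC=0: DEC 4 -> ACC=20
Event 18 (EXEC): [IRQ0] PC=1: IRET -> resume MAIN at PC=3 (depth now 0)
Event 19 (EXEC): [MAIN] PC=3: DEC 2 -> ACC=18
Event 20 (EXEC): [MAIN] PC=4: INC 4 -> ACC=22
Event 21 (INT 1): INT 1 arrives: push (MAIN, PC=5), enter IRQ1 at PC=0 (depth now 1)
Event 22 (EXEC): [IRQ1] PC=0: INC 3 -> ACC=25
Event 23 (EXEC): [IRQ1] PC=1: INC 3 -> ACC=28
Event 24 (EXEC): [IRQ1] PC=2: IRET -> resume MAIN at PC=5 (depth now 0)
Event 25 (EXEC): [MAIN] PC=5: DEC 4 -> ACC=24
Event 26 (EXEC): [MAIN] PC=6: NOP
Event 27 (EXEC): [MAIN] PC=7: HALT

Answer: 24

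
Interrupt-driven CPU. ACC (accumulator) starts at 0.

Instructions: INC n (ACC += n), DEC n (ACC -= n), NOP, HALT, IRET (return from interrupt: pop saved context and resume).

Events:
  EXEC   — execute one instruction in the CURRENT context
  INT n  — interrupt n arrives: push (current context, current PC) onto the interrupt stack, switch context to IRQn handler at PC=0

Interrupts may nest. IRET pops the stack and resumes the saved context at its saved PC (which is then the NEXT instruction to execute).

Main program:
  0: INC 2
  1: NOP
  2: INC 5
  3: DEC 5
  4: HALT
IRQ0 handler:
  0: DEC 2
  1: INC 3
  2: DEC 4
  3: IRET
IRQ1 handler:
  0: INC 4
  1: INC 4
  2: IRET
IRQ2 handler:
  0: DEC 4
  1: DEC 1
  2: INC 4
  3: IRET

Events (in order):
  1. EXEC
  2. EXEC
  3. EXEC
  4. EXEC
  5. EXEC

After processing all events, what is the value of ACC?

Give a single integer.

Event 1 (EXEC): [MAIN] PC=0: INC 2 -> ACC=2
Event 2 (EXEC): [MAIN] PC=1: NOP
Event 3 (EXEC): [MAIN] PC=2: INC 5 -> ACC=7
Event 4 (EXEC): [MAIN] PC=3: DEC 5 -> ACC=2
Event 5 (EXEC): [MAIN] PC=4: HALT

Answer: 2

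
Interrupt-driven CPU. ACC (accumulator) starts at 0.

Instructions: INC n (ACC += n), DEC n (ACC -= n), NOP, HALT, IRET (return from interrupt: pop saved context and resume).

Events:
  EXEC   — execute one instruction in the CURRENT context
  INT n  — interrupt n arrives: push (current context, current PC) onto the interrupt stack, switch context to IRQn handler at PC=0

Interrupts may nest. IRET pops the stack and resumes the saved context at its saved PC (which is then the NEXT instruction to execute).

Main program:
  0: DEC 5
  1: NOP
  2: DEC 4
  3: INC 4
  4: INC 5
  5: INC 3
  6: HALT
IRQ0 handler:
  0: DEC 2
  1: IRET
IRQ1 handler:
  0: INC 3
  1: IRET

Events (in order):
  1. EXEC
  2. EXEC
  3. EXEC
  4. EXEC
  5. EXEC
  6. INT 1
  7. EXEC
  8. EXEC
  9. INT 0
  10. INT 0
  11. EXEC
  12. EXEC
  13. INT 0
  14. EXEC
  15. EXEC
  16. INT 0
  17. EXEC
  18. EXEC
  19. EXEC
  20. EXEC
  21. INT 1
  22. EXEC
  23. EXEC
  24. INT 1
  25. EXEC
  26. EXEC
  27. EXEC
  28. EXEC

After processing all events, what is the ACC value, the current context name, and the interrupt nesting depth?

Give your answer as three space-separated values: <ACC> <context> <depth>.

Answer: 4 MAIN 0

Derivation:
Event 1 (EXEC): [MAIN] PC=0: DEC 5 -> ACC=-5
Event 2 (EXEC): [MAIN] PC=1: NOP
Event 3 (EXEC): [MAIN] PC=2: DEC 4 -> ACC=-9
Event 4 (EXEC): [MAIN] PC=3: INC 4 -> ACC=-5
Event 5 (EXEC): [MAIN] PC=4: INC 5 -> ACC=0
Event 6 (INT 1): INT 1 arrives: push (MAIN, PC=5), enter IRQ1 at PC=0 (depth now 1)
Event 7 (EXEC): [IRQ1] PC=0: INC 3 -> ACC=3
Event 8 (EXEC): [IRQ1] PC=1: IRET -> resume MAIN at PC=5 (depth now 0)
Event 9 (INT 0): INT 0 arrives: push (MAIN, PC=5), enter IRQ0 at PC=0 (depth now 1)
Event 10 (INT 0): INT 0 arrives: push (IRQ0, PC=0), enter IRQ0 at PC=0 (depth now 2)
Event 11 (EXEC): [IRQ0] PC=0: DEC 2 -> ACC=1
Event 12 (EXEC): [IRQ0] PC=1: IRET -> resume IRQ0 at PC=0 (depth now 1)
Event 13 (INT 0): INT 0 arrives: push (IRQ0, PC=0), enter IRQ0 at PC=0 (depth now 2)
Event 14 (EXEC): [IRQ0] PC=0: DEC 2 -> ACC=-1
Event 15 (EXEC): [IRQ0] PC=1: IRET -> resume IRQ0 at PC=0 (depth now 1)
Event 16 (INT 0): INT 0 arrives: push (IRQ0, PC=0), enter IRQ0 at PC=0 (depth now 2)
Event 17 (EXEC): [IRQ0] PC=0: DEC 2 -> ACC=-3
Event 18 (EXEC): [IRQ0] PC=1: IRET -> resume IRQ0 at PC=0 (depth now 1)
Event 19 (EXEC): [IRQ0] PC=0: DEC 2 -> ACC=-5
Event 20 (EXEC): [IRQ0] PC=1: IRET -> resume MAIN at PC=5 (depth now 0)
Event 21 (INT 1): INT 1 arrives: push (MAIN, PC=5), enter IRQ1 at PC=0 (depth now 1)
Event 22 (EXEC): [IRQ1] PC=0: INC 3 -> ACC=-2
Event 23 (EXEC): [IRQ1] PC=1: IRET -> resume MAIN at PC=5 (depth now 0)
Event 24 (INT 1): INT 1 arrives: push (MAIN, PC=5), enter IRQ1 at PC=0 (depth now 1)
Event 25 (EXEC): [IRQ1] PC=0: INC 3 -> ACC=1
Event 26 (EXEC): [IRQ1] PC=1: IRET -> resume MAIN at PC=5 (depth now 0)
Event 27 (EXEC): [MAIN] PC=5: INC 3 -> ACC=4
Event 28 (EXEC): [MAIN] PC=6: HALT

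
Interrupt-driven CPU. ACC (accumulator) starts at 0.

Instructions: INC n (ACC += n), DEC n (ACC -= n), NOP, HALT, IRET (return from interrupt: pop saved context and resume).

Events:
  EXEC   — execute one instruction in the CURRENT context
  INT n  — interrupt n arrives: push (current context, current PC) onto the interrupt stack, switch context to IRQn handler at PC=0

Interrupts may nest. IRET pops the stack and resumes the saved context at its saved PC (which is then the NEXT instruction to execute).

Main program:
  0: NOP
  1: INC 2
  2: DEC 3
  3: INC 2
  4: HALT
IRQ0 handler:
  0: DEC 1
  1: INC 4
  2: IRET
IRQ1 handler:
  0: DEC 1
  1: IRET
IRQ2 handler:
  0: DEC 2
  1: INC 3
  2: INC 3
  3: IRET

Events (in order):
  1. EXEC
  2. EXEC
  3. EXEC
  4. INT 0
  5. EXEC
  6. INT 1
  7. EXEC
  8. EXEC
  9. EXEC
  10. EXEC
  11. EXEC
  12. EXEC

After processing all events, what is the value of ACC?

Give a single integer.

Event 1 (EXEC): [MAIN] PC=0: NOP
Event 2 (EXEC): [MAIN] PC=1: INC 2 -> ACC=2
Event 3 (EXEC): [MAIN] PC=2: DEC 3 -> ACC=-1
Event 4 (INT 0): INT 0 arrives: push (MAIN, PC=3), enter IRQ0 at PC=0 (depth now 1)
Event 5 (EXEC): [IRQ0] PC=0: DEC 1 -> ACC=-2
Event 6 (INT 1): INT 1 arrives: push (IRQ0, PC=1), enter IRQ1 at PC=0 (depth now 2)
Event 7 (EXEC): [IRQ1] PC=0: DEC 1 -> ACC=-3
Event 8 (EXEC): [IRQ1] PC=1: IRET -> resume IRQ0 at PC=1 (depth now 1)
Event 9 (EXEC): [IRQ0] PC=1: INC 4 -> ACC=1
Event 10 (EXEC): [IRQ0] PC=2: IRET -> resume MAIN at PC=3 (depth now 0)
Event 11 (EXEC): [MAIN] PC=3: INC 2 -> ACC=3
Event 12 (EXEC): [MAIN] PC=4: HALT

Answer: 3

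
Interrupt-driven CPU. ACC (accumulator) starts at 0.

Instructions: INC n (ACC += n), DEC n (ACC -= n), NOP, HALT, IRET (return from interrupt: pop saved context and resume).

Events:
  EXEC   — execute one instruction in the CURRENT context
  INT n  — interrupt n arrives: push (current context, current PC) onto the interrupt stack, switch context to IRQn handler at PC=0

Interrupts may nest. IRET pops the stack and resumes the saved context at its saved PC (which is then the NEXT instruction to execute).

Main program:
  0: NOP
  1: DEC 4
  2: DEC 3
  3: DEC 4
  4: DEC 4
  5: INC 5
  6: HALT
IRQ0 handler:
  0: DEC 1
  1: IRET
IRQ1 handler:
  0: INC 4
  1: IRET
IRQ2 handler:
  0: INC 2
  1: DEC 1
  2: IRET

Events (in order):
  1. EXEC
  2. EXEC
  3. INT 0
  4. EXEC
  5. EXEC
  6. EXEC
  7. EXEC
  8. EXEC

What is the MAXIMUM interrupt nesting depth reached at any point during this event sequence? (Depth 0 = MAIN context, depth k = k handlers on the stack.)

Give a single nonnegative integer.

Event 1 (EXEC): [MAIN] PC=0: NOP [depth=0]
Event 2 (EXEC): [MAIN] PC=1: DEC 4 -> ACC=-4 [depth=0]
Event 3 (INT 0): INT 0 arrives: push (MAIN, PC=2), enter IRQ0 at PC=0 (depth now 1) [depth=1]
Event 4 (EXEC): [IRQ0] PC=0: DEC 1 -> ACC=-5 [depth=1]
Event 5 (EXEC): [IRQ0] PC=1: IRET -> resume MAIN at PC=2 (depth now 0) [depth=0]
Event 6 (EXEC): [MAIN] PC=2: DEC 3 -> ACC=-8 [depth=0]
Event 7 (EXEC): [MAIN] PC=3: DEC 4 -> ACC=-12 [depth=0]
Event 8 (EXEC): [MAIN] PC=4: DEC 4 -> ACC=-16 [depth=0]
Max depth observed: 1

Answer: 1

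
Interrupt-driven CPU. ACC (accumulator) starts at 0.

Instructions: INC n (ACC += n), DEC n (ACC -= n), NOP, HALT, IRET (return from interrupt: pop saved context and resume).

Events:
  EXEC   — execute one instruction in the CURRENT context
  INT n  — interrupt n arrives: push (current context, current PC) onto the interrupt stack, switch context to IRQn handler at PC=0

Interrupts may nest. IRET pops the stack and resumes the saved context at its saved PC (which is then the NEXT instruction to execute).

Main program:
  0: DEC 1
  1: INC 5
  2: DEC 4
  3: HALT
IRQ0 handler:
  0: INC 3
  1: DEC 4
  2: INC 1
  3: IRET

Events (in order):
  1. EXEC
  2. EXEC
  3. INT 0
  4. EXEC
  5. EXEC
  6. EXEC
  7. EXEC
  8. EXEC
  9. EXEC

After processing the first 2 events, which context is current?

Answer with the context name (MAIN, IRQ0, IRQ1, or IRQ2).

Event 1 (EXEC): [MAIN] PC=0: DEC 1 -> ACC=-1
Event 2 (EXEC): [MAIN] PC=1: INC 5 -> ACC=4

Answer: MAIN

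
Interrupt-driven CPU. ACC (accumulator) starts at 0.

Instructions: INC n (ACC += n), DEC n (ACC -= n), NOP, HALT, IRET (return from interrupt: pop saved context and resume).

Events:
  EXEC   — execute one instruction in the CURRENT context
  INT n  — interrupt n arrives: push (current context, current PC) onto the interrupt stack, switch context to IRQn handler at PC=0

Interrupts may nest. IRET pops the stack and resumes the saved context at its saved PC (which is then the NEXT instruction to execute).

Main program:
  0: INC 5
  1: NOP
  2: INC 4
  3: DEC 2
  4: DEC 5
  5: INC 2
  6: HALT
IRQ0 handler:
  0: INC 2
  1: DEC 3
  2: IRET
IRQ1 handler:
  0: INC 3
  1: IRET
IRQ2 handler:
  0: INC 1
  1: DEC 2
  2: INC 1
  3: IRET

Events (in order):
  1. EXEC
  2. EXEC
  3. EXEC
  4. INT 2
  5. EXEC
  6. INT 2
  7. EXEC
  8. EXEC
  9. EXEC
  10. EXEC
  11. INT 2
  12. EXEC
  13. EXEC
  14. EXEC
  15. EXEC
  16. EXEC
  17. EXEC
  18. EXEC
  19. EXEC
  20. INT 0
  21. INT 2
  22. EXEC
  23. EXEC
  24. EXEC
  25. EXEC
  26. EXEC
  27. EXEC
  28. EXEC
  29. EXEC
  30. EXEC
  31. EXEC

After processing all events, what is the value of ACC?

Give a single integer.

Event 1 (EXEC): [MAIN] PC=0: INC 5 -> ACC=5
Event 2 (EXEC): [MAIN] PC=1: NOP
Event 3 (EXEC): [MAIN] PC=2: INC 4 -> ACC=9
Event 4 (INT 2): INT 2 arrives: push (MAIN, PC=3), enter IRQ2 at PC=0 (depth now 1)
Event 5 (EXEC): [IRQ2] PC=0: INC 1 -> ACC=10
Event 6 (INT 2): INT 2 arrives: push (IRQ2, PC=1), enter IRQ2 at PC=0 (depth now 2)
Event 7 (EXEC): [IRQ2] PC=0: INC 1 -> ACC=11
Event 8 (EXEC): [IRQ2] PC=1: DEC 2 -> ACC=9
Event 9 (EXEC): [IRQ2] PC=2: INC 1 -> ACC=10
Event 10 (EXEC): [IRQ2] PC=3: IRET -> resume IRQ2 at PC=1 (depth now 1)
Event 11 (INT 2): INT 2 arrives: push (IRQ2, PC=1), enter IRQ2 at PC=0 (depth now 2)
Event 12 (EXEC): [IRQ2] PC=0: INC 1 -> ACC=11
Event 13 (EXEC): [IRQ2] PC=1: DEC 2 -> ACC=9
Event 14 (EXEC): [IRQ2] PC=2: INC 1 -> ACC=10
Event 15 (EXEC): [IRQ2] PC=3: IRET -> resume IRQ2 at PC=1 (depth now 1)
Event 16 (EXEC): [IRQ2] PC=1: DEC 2 -> ACC=8
Event 17 (EXEC): [IRQ2] PC=2: INC 1 -> ACC=9
Event 18 (EXEC): [IRQ2] PC=3: IRET -> resume MAIN at PC=3 (depth now 0)
Event 19 (EXEC): [MAIN] PC=3: DEC 2 -> ACC=7
Event 20 (INT 0): INT 0 arrives: push (MAIN, PC=4), enter IRQ0 at PC=0 (depth now 1)
Event 21 (INT 2): INT 2 arrives: push (IRQ0, PC=0), enter IRQ2 at PC=0 (depth now 2)
Event 22 (EXEC): [IRQ2] PC=0: INC 1 -> ACC=8
Event 23 (EXEC): [IRQ2] PC=1: DEC 2 -> ACC=6
Event 24 (EXEC): [IRQ2] PC=2: INC 1 -> ACC=7
Event 25 (EXEC): [IRQ2] PC=3: IRET -> resume IRQ0 at PC=0 (depth now 1)
Event 26 (EXEC): [IRQ0] PC=0: INC 2 -> ACC=9
Event 27 (EXEC): [IRQ0] PC=1: DEC 3 -> ACC=6
Event 28 (EXEC): [IRQ0] PC=2: IRET -> resume MAIN at PC=4 (depth now 0)
Event 29 (EXEC): [MAIN] PC=4: DEC 5 -> ACC=1
Event 30 (EXEC): [MAIN] PC=5: INC 2 -> ACC=3
Event 31 (EXEC): [MAIN] PC=6: HALT

Answer: 3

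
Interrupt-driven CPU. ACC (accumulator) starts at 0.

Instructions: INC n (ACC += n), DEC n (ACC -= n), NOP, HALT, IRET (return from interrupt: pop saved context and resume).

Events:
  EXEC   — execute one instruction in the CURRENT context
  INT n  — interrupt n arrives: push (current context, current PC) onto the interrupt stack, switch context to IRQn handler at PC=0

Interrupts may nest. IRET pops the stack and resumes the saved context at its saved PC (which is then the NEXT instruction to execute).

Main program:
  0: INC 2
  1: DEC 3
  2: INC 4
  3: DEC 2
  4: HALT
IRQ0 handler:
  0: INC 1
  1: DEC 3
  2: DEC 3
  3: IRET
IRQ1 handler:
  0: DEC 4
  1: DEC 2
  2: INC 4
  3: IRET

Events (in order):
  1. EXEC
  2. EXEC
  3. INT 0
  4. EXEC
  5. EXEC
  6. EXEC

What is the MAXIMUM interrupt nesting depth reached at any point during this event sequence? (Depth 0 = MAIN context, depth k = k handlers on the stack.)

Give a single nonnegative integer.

Event 1 (EXEC): [MAIN] PC=0: INC 2 -> ACC=2 [depth=0]
Event 2 (EXEC): [MAIN] PC=1: DEC 3 -> ACC=-1 [depth=0]
Event 3 (INT 0): INT 0 arrives: push (MAIN, PC=2), enter IRQ0 at PC=0 (depth now 1) [depth=1]
Event 4 (EXEC): [IRQ0] PC=0: INC 1 -> ACC=0 [depth=1]
Event 5 (EXEC): [IRQ0] PC=1: DEC 3 -> ACC=-3 [depth=1]
Event 6 (EXEC): [IRQ0] PC=2: DEC 3 -> ACC=-6 [depth=1]
Max depth observed: 1

Answer: 1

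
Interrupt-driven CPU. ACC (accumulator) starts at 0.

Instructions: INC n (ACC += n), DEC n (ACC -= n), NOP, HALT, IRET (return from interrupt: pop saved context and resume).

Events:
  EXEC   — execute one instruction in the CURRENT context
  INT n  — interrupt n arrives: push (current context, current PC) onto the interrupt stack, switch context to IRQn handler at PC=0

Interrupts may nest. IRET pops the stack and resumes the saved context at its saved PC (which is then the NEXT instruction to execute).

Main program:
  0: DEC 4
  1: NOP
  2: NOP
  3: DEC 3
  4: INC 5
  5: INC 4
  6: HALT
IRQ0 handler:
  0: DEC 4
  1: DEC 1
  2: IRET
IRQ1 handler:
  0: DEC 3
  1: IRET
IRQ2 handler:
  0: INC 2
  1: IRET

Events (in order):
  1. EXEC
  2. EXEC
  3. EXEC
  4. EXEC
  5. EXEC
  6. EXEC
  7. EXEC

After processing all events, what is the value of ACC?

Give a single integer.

Answer: 2

Derivation:
Event 1 (EXEC): [MAIN] PC=0: DEC 4 -> ACC=-4
Event 2 (EXEC): [MAIN] PC=1: NOP
Event 3 (EXEC): [MAIN] PC=2: NOP
Event 4 (EXEC): [MAIN] PC=3: DEC 3 -> ACC=-7
Event 5 (EXEC): [MAIN] PC=4: INC 5 -> ACC=-2
Event 6 (EXEC): [MAIN] PC=5: INC 4 -> ACC=2
Event 7 (EXEC): [MAIN] PC=6: HALT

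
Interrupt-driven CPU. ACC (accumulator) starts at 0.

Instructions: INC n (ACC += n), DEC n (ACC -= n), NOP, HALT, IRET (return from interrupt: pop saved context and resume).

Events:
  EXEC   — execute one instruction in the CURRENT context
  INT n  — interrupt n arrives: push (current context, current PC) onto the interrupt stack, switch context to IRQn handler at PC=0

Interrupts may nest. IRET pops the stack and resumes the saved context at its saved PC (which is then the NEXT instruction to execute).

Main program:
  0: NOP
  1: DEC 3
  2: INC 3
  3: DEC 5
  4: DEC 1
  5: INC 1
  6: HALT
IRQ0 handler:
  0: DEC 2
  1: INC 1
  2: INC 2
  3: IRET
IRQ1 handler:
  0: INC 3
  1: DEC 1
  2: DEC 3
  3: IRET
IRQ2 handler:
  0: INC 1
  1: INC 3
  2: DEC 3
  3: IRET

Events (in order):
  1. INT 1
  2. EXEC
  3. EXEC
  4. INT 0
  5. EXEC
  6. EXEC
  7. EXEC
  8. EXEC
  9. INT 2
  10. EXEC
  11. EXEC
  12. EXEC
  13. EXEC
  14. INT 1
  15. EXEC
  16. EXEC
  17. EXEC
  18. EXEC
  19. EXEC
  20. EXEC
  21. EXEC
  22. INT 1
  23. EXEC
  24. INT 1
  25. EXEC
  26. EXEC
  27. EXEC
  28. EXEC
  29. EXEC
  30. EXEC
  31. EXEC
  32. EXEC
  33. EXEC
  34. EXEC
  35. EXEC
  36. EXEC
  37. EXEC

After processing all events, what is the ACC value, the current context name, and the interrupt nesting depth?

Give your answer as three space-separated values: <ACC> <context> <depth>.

Answer: -7 MAIN 0

Derivation:
Event 1 (INT 1): INT 1 arrives: push (MAIN, PC=0), enter IRQ1 at PC=0 (depth now 1)
Event 2 (EXEC): [IRQ1] PC=0: INC 3 -> ACC=3
Event 3 (EXEC): [IRQ1] PC=1: DEC 1 -> ACC=2
Event 4 (INT 0): INT 0 arrives: push (IRQ1, PC=2), enter IRQ0 at PC=0 (depth now 2)
Event 5 (EXEC): [IRQ0] PC=0: DEC 2 -> ACC=0
Event 6 (EXEC): [IRQ0] PC=1: INC 1 -> ACC=1
Event 7 (EXEC): [IRQ0] PC=2: INC 2 -> ACC=3
Event 8 (EXEC): [IRQ0] PC=3: IRET -> resume IRQ1 at PC=2 (depth now 1)
Event 9 (INT 2): INT 2 arrives: push (IRQ1, PC=2), enter IRQ2 at PC=0 (depth now 2)
Event 10 (EXEC): [IRQ2] PC=0: INC 1 -> ACC=4
Event 11 (EXEC): [IRQ2] PC=1: INC 3 -> ACC=7
Event 12 (EXEC): [IRQ2] PC=2: DEC 3 -> ACC=4
Event 13 (EXEC): [IRQ2] PC=3: IRET -> resume IRQ1 at PC=2 (depth now 1)
Event 14 (INT 1): INT 1 arrives: push (IRQ1, PC=2), enter IRQ1 at PC=0 (depth now 2)
Event 15 (EXEC): [IRQ1] PC=0: INC 3 -> ACC=7
Event 16 (EXEC): [IRQ1] PC=1: DEC 1 -> ACC=6
Event 17 (EXEC): [IRQ1] PC=2: DEC 3 -> ACC=3
Event 18 (EXEC): [IRQ1] PC=3: IRET -> resume IRQ1 at PC=2 (depth now 1)
Event 19 (EXEC): [IRQ1] PC=2: DEC 3 -> ACC=0
Event 20 (EXEC): [IRQ1] PC=3: IRET -> resume MAIN at PC=0 (depth now 0)
Event 21 (EXEC): [MAIN] PC=0: NOP
Event 22 (INT 1): INT 1 arrives: push (MAIN, PC=1), enter IRQ1 at PC=0 (depth now 1)
Event 23 (EXEC): [IRQ1] PC=0: INC 3 -> ACC=3
Event 24 (INT 1): INT 1 arrives: push (IRQ1, PC=1), enter IRQ1 at PC=0 (depth now 2)
Event 25 (EXEC): [IRQ1] PC=0: INC 3 -> ACC=6
Event 26 (EXEC): [IRQ1] PC=1: DEC 1 -> ACC=5
Event 27 (EXEC): [IRQ1] PC=2: DEC 3 -> ACC=2
Event 28 (EXEC): [IRQ1] PC=3: IRET -> resume IRQ1 at PC=1 (depth now 1)
Event 29 (EXEC): [IRQ1] PC=1: DEC 1 -> ACC=1
Event 30 (EXEC): [IRQ1] PC=2: DEC 3 -> ACC=-2
Event 31 (EXEC): [IRQ1] PC=3: IRET -> resume MAIN at PC=1 (depth now 0)
Event 32 (EXEC): [MAIN] PC=1: DEC 3 -> ACC=-5
Event 33 (EXEC): [MAIN] PC=2: INC 3 -> ACC=-2
Event 34 (EXEC): [MAIN] PC=3: DEC 5 -> ACC=-7
Event 35 (EXEC): [MAIN] PC=4: DEC 1 -> ACC=-8
Event 36 (EXEC): [MAIN] PC=5: INC 1 -> ACC=-7
Event 37 (EXEC): [MAIN] PC=6: HALT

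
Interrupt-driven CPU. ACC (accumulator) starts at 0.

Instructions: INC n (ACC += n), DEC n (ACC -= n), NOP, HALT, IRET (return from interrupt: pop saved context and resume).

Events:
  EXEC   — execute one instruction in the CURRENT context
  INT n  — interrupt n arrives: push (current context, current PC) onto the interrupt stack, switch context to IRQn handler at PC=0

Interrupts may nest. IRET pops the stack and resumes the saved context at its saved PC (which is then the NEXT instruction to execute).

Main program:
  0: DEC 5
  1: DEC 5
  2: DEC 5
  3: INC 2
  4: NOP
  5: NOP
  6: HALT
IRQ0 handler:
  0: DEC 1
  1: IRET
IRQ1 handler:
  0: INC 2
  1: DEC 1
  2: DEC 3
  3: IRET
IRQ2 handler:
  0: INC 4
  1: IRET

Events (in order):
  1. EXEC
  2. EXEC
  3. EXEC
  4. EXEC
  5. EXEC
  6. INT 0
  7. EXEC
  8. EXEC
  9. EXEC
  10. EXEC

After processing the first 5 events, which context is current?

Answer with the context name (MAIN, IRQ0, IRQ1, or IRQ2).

Event 1 (EXEC): [MAIN] PC=0: DEC 5 -> ACC=-5
Event 2 (EXEC): [MAIN] PC=1: DEC 5 -> ACC=-10
Event 3 (EXEC): [MAIN] PC=2: DEC 5 -> ACC=-15
Event 4 (EXEC): [MAIN] PC=3: INC 2 -> ACC=-13
Event 5 (EXEC): [MAIN] PC=4: NOP

Answer: MAIN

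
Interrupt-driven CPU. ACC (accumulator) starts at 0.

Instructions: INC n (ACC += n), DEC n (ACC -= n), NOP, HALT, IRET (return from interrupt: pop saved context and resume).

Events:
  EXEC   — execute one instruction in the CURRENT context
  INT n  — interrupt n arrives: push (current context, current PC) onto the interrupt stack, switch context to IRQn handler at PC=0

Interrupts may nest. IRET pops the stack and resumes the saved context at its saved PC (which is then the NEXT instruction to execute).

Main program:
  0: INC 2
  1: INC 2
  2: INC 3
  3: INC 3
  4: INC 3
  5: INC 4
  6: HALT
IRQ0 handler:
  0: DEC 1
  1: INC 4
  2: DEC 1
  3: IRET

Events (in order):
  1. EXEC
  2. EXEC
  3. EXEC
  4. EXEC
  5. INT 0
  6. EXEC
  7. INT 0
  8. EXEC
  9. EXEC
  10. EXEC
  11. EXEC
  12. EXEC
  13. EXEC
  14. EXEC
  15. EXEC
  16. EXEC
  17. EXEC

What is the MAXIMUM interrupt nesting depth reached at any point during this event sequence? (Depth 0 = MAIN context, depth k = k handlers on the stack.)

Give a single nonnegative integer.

Answer: 2

Derivation:
Event 1 (EXEC): [MAIN] PC=0: INC 2 -> ACC=2 [depth=0]
Event 2 (EXEC): [MAIN] PC=1: INC 2 -> ACC=4 [depth=0]
Event 3 (EXEC): [MAIN] PC=2: INC 3 -> ACC=7 [depth=0]
Event 4 (EXEC): [MAIN] PC=3: INC 3 -> ACC=10 [depth=0]
Event 5 (INT 0): INT 0 arrives: push (MAIN, PC=4), enter IRQ0 at PC=0 (depth now 1) [depth=1]
Event 6 (EXEC): [IRQ0] PC=0: DEC 1 -> ACC=9 [depth=1]
Event 7 (INT 0): INT 0 arrives: push (IRQ0, PC=1), enter IRQ0 at PC=0 (depth now 2) [depth=2]
Event 8 (EXEC): [IRQ0] PC=0: DEC 1 -> ACC=8 [depth=2]
Event 9 (EXEC): [IRQ0] PC=1: INC 4 -> ACC=12 [depth=2]
Event 10 (EXEC): [IRQ0] PC=2: DEC 1 -> ACC=11 [depth=2]
Event 11 (EXEC): [IRQ0] PC=3: IRET -> resume IRQ0 at PC=1 (depth now 1) [depth=1]
Event 12 (EXEC): [IRQ0] PC=1: INC 4 -> ACC=15 [depth=1]
Event 13 (EXEC): [IRQ0] PC=2: DEC 1 -> ACC=14 [depth=1]
Event 14 (EXEC): [IRQ0] PC=3: IRET -> resume MAIN at PC=4 (depth now 0) [depth=0]
Event 15 (EXEC): [MAIN] PC=4: INC 3 -> ACC=17 [depth=0]
Event 16 (EXEC): [MAIN] PC=5: INC 4 -> ACC=21 [depth=0]
Event 17 (EXEC): [MAIN] PC=6: HALT [depth=0]
Max depth observed: 2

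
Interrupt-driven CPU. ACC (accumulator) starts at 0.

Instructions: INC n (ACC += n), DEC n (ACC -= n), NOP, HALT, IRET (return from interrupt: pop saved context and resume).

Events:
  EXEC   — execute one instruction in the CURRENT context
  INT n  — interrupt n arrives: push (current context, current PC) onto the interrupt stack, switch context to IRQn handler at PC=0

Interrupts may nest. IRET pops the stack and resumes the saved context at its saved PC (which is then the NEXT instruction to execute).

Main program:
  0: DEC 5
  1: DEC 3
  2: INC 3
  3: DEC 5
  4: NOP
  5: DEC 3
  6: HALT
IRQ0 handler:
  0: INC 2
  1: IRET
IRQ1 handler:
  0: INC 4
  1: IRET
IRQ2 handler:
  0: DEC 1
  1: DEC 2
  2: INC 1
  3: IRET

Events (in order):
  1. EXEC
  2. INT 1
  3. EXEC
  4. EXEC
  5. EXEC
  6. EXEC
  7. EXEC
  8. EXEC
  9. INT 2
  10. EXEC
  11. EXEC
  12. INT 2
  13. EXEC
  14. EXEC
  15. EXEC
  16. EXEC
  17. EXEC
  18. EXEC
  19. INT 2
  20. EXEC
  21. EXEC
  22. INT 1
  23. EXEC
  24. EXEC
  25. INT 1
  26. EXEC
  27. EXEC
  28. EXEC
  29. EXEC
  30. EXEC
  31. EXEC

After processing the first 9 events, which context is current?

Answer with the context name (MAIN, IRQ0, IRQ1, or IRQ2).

Event 1 (EXEC): [MAIN] PC=0: DEC 5 -> ACC=-5
Event 2 (INT 1): INT 1 arrives: push (MAIN, PC=1), enter IRQ1 at PC=0 (depth now 1)
Event 3 (EXEC): [IRQ1] PC=0: INC 4 -> ACC=-1
Event 4 (EXEC): [IRQ1] PC=1: IRET -> resume MAIN at PC=1 (depth now 0)
Event 5 (EXEC): [MAIN] PC=1: DEC 3 -> ACC=-4
Event 6 (EXEC): [MAIN] PC=2: INC 3 -> ACC=-1
Event 7 (EXEC): [MAIN] PC=3: DEC 5 -> ACC=-6
Event 8 (EXEC): [MAIN] PC=4: NOP
Event 9 (INT 2): INT 2 arrives: push (MAIN, PC=5), enter IRQ2 at PC=0 (depth now 1)

Answer: IRQ2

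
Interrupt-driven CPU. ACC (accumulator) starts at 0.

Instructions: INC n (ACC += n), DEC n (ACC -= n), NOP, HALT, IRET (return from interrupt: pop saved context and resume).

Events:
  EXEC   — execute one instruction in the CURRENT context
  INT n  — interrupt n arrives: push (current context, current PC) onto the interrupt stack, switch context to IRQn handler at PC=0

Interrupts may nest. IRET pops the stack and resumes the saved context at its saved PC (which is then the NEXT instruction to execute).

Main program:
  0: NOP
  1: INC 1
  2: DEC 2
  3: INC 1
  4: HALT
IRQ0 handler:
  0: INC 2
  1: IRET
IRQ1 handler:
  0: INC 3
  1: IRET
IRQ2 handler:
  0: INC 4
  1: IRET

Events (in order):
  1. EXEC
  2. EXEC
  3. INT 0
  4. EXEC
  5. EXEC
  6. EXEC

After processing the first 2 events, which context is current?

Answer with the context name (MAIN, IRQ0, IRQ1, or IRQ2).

Answer: MAIN

Derivation:
Event 1 (EXEC): [MAIN] PC=0: NOP
Event 2 (EXEC): [MAIN] PC=1: INC 1 -> ACC=1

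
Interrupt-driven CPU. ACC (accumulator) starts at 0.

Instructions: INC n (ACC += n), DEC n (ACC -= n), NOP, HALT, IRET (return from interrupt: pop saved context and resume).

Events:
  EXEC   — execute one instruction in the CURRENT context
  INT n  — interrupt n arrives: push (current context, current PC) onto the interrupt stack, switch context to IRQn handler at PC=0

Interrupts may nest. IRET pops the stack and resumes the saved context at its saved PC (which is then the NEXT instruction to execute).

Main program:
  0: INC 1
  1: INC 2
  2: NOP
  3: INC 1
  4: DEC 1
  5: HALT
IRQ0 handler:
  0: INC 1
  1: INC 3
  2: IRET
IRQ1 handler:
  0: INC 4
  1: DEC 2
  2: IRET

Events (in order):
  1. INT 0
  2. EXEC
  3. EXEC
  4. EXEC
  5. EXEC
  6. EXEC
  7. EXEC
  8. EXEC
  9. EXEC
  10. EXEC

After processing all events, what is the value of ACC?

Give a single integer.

Answer: 7

Derivation:
Event 1 (INT 0): INT 0 arrives: push (MAIN, PC=0), enter IRQ0 at PC=0 (depth now 1)
Event 2 (EXEC): [IRQ0] PC=0: INC 1 -> ACC=1
Event 3 (EXEC): [IRQ0] PC=1: INC 3 -> ACC=4
Event 4 (EXEC): [IRQ0] PC=2: IRET -> resume MAIN at PC=0 (depth now 0)
Event 5 (EXEC): [MAIN] PC=0: INC 1 -> ACC=5
Event 6 (EXEC): [MAIN] PC=1: INC 2 -> ACC=7
Event 7 (EXEC): [MAIN] PC=2: NOP
Event 8 (EXEC): [MAIN] PC=3: INC 1 -> ACC=8
Event 9 (EXEC): [MAIN] PC=4: DEC 1 -> ACC=7
Event 10 (EXEC): [MAIN] PC=5: HALT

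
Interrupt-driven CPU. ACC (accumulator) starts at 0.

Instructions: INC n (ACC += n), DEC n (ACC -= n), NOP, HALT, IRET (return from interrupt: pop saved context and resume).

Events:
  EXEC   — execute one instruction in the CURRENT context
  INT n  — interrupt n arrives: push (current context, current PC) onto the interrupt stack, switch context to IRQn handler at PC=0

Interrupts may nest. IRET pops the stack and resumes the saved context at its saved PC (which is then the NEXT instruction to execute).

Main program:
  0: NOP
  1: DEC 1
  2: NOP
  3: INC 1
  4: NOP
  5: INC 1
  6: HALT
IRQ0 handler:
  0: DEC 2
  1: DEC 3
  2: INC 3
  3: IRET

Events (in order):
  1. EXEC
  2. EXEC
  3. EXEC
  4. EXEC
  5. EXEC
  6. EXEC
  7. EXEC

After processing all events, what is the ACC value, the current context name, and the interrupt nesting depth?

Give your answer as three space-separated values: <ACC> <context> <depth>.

Answer: 1 MAIN 0

Derivation:
Event 1 (EXEC): [MAIN] PC=0: NOP
Event 2 (EXEC): [MAIN] PC=1: DEC 1 -> ACC=-1
Event 3 (EXEC): [MAIN] PC=2: NOP
Event 4 (EXEC): [MAIN] PC=3: INC 1 -> ACC=0
Event 5 (EXEC): [MAIN] PC=4: NOP
Event 6 (EXEC): [MAIN] PC=5: INC 1 -> ACC=1
Event 7 (EXEC): [MAIN] PC=6: HALT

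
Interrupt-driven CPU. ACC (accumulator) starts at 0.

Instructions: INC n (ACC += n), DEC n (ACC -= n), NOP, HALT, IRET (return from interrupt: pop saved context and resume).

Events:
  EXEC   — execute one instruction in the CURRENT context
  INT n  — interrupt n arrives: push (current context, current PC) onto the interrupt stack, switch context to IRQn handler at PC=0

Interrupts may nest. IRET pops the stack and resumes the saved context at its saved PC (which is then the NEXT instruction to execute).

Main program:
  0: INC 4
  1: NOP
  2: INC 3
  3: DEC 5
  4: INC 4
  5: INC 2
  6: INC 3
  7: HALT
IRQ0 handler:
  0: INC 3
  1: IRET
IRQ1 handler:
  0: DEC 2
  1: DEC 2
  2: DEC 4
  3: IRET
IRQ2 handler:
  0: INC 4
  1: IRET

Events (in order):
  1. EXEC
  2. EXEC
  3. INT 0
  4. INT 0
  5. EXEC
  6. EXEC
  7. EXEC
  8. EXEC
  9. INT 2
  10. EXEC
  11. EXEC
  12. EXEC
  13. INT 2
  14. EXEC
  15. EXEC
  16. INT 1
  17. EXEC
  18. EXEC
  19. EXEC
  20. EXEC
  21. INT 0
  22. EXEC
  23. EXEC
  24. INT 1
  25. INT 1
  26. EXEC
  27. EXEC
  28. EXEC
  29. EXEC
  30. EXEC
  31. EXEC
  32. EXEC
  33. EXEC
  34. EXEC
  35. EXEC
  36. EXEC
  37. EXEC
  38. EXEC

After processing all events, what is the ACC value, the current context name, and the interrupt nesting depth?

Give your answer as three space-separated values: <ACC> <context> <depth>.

Event 1 (EXEC): [MAIN] PC=0: INC 4 -> ACC=4
Event 2 (EXEC): [MAIN] PC=1: NOP
Event 3 (INT 0): INT 0 arrives: push (MAIN, PC=2), enter IRQ0 at PC=0 (depth now 1)
Event 4 (INT 0): INT 0 arrives: push (IRQ0, PC=0), enter IRQ0 at PC=0 (depth now 2)
Event 5 (EXEC): [IRQ0] PC=0: INC 3 -> ACC=7
Event 6 (EXEC): [IRQ0] PC=1: IRET -> resume IRQ0 at PC=0 (depth now 1)
Event 7 (EXEC): [IRQ0] PC=0: INC 3 -> ACC=10
Event 8 (EXEC): [IRQ0] PC=1: IRET -> resume MAIN at PC=2 (depth now 0)
Event 9 (INT 2): INT 2 arrives: push (MAIN, PC=2), enter IRQ2 at PC=0 (depth now 1)
Event 10 (EXEC): [IRQ2] PC=0: INC 4 -> ACC=14
Event 11 (EXEC): [IRQ2] PC=1: IRET -> resume MAIN at PC=2 (depth now 0)
Event 12 (EXEC): [MAIN] PC=2: INC 3 -> ACC=17
Event 13 (INT 2): INT 2 arrives: push (MAIN, PC=3), enter IRQ2 at PC=0 (depth now 1)
Event 14 (EXEC): [IRQ2] PC=0: INC 4 -> ACC=21
Event 15 (EXEC): [IRQ2] PC=1: IRET -> resume MAIN at PC=3 (depth now 0)
Event 16 (INT 1): INT 1 arrives: push (MAIN, PC=3), enter IRQ1 at PC=0 (depth now 1)
Event 17 (EXEC): [IRQ1] PC=0: DEC 2 -> ACC=19
Event 18 (EXEC): [IRQ1] PC=1: DEC 2 -> ACC=17
Event 19 (EXEC): [IRQ1] PC=2: DEC 4 -> ACC=13
Event 20 (EXEC): [IRQ1] PC=3: IRET -> resume MAIN at PC=3 (depth now 0)
Event 21 (INT 0): INT 0 arrives: push (MAIN, PC=3), enter IRQ0 at PC=0 (depth now 1)
Event 22 (EXEC): [IRQ0] PC=0: INC 3 -> ACC=16
Event 23 (EXEC): [IRQ0] PC=1: IRET -> resume MAIN at PC=3 (depth now 0)
Event 24 (INT 1): INT 1 arrives: push (MAIN, PC=3), enter IRQ1 at PC=0 (depth now 1)
Event 25 (INT 1): INT 1 arrives: push (IRQ1, PC=0), enter IRQ1 at PC=0 (depth now 2)
Event 26 (EXEC): [IRQ1] PC=0: DEC 2 -> ACC=14
Event 27 (EXEC): [IRQ1] PC=1: DEC 2 -> ACC=12
Event 28 (EXEC): [IRQ1] PC=2: DEC 4 -> ACC=8
Event 29 (EXEC): [IRQ1] PC=3: IRET -> resume IRQ1 at PC=0 (depth now 1)
Event 30 (EXEC): [IRQ1] PC=0: DEC 2 -> ACC=6
Event 31 (EXEC): [IRQ1] PC=1: DEC 2 -> ACC=4
Event 32 (EXEC): [IRQ1] PC=2: DEC 4 -> ACC=0
Event 33 (EXEC): [IRQ1] PC=3: IRET -> resume MAIN at PC=3 (depth now 0)
Event 34 (EXEC): [MAIN] PC=3: DEC 5 -> ACC=-5
Event 35 (EXEC): [MAIN] PC=4: INC 4 -> ACC=-1
Event 36 (EXEC): [MAIN] PC=5: INC 2 -> ACC=1
Event 37 (EXEC): [MAIN] PC=6: INC 3 -> ACC=4
Event 38 (EXEC): [MAIN] PC=7: HALT

Answer: 4 MAIN 0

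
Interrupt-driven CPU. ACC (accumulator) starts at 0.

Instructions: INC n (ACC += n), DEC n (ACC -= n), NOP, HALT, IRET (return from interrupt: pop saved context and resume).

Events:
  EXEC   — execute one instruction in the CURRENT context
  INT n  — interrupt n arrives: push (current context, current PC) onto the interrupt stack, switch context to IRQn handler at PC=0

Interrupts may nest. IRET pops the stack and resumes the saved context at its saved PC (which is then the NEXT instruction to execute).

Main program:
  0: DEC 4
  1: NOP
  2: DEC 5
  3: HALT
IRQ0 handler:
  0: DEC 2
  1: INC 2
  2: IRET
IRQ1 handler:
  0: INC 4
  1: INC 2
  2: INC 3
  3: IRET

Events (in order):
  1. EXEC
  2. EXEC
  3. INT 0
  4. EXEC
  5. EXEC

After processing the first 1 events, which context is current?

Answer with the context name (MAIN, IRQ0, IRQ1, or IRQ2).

Answer: MAIN

Derivation:
Event 1 (EXEC): [MAIN] PC=0: DEC 4 -> ACC=-4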